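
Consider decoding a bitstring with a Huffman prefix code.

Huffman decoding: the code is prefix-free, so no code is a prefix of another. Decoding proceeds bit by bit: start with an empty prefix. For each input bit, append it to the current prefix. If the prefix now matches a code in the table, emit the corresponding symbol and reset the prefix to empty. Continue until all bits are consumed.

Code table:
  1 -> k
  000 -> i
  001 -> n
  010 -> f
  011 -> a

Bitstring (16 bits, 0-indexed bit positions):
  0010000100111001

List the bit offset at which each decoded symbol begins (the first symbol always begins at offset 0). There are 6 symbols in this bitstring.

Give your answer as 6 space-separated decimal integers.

Answer: 0 3 6 9 12 13

Derivation:
Bit 0: prefix='0' (no match yet)
Bit 1: prefix='00' (no match yet)
Bit 2: prefix='001' -> emit 'n', reset
Bit 3: prefix='0' (no match yet)
Bit 4: prefix='00' (no match yet)
Bit 5: prefix='000' -> emit 'i', reset
Bit 6: prefix='0' (no match yet)
Bit 7: prefix='01' (no match yet)
Bit 8: prefix='010' -> emit 'f', reset
Bit 9: prefix='0' (no match yet)
Bit 10: prefix='01' (no match yet)
Bit 11: prefix='011' -> emit 'a', reset
Bit 12: prefix='1' -> emit 'k', reset
Bit 13: prefix='0' (no match yet)
Bit 14: prefix='00' (no match yet)
Bit 15: prefix='001' -> emit 'n', reset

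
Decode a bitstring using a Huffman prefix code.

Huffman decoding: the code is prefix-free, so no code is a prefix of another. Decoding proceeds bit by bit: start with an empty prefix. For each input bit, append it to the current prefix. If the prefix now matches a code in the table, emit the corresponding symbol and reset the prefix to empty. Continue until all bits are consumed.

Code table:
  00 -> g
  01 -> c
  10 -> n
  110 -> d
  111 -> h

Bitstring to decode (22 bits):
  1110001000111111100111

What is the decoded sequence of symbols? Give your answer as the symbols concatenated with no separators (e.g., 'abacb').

Answer: hgcgchhgh

Derivation:
Bit 0: prefix='1' (no match yet)
Bit 1: prefix='11' (no match yet)
Bit 2: prefix='111' -> emit 'h', reset
Bit 3: prefix='0' (no match yet)
Bit 4: prefix='00' -> emit 'g', reset
Bit 5: prefix='0' (no match yet)
Bit 6: prefix='01' -> emit 'c', reset
Bit 7: prefix='0' (no match yet)
Bit 8: prefix='00' -> emit 'g', reset
Bit 9: prefix='0' (no match yet)
Bit 10: prefix='01' -> emit 'c', reset
Bit 11: prefix='1' (no match yet)
Bit 12: prefix='11' (no match yet)
Bit 13: prefix='111' -> emit 'h', reset
Bit 14: prefix='1' (no match yet)
Bit 15: prefix='11' (no match yet)
Bit 16: prefix='111' -> emit 'h', reset
Bit 17: prefix='0' (no match yet)
Bit 18: prefix='00' -> emit 'g', reset
Bit 19: prefix='1' (no match yet)
Bit 20: prefix='11' (no match yet)
Bit 21: prefix='111' -> emit 'h', reset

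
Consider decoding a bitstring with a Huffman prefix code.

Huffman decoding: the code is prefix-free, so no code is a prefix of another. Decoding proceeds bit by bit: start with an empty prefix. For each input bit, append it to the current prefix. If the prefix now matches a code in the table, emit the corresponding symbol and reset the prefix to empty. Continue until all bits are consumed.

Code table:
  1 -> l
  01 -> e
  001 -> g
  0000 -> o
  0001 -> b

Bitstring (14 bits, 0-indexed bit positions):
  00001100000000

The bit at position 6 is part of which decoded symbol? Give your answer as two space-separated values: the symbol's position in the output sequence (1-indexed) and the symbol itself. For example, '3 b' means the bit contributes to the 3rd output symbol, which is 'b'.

Answer: 4 o

Derivation:
Bit 0: prefix='0' (no match yet)
Bit 1: prefix='00' (no match yet)
Bit 2: prefix='000' (no match yet)
Bit 3: prefix='0000' -> emit 'o', reset
Bit 4: prefix='1' -> emit 'l', reset
Bit 5: prefix='1' -> emit 'l', reset
Bit 6: prefix='0' (no match yet)
Bit 7: prefix='00' (no match yet)
Bit 8: prefix='000' (no match yet)
Bit 9: prefix='0000' -> emit 'o', reset
Bit 10: prefix='0' (no match yet)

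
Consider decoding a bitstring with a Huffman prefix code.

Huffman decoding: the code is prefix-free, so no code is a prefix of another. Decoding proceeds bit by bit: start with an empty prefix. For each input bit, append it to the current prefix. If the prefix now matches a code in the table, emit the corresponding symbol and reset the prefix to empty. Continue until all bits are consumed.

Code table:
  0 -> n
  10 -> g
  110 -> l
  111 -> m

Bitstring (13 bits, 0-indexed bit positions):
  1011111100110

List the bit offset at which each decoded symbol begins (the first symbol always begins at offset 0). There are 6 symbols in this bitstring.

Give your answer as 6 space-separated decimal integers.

Bit 0: prefix='1' (no match yet)
Bit 1: prefix='10' -> emit 'g', reset
Bit 2: prefix='1' (no match yet)
Bit 3: prefix='11' (no match yet)
Bit 4: prefix='111' -> emit 'm', reset
Bit 5: prefix='1' (no match yet)
Bit 6: prefix='11' (no match yet)
Bit 7: prefix='111' -> emit 'm', reset
Bit 8: prefix='0' -> emit 'n', reset
Bit 9: prefix='0' -> emit 'n', reset
Bit 10: prefix='1' (no match yet)
Bit 11: prefix='11' (no match yet)
Bit 12: prefix='110' -> emit 'l', reset

Answer: 0 2 5 8 9 10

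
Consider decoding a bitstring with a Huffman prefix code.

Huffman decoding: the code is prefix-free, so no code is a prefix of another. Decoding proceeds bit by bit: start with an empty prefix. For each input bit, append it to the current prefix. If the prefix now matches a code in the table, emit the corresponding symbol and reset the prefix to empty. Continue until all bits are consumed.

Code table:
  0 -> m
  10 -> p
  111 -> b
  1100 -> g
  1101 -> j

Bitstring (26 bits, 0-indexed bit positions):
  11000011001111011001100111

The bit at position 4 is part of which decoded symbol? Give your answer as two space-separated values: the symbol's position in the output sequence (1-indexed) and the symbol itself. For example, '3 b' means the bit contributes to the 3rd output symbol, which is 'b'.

Bit 0: prefix='1' (no match yet)
Bit 1: prefix='11' (no match yet)
Bit 2: prefix='110' (no match yet)
Bit 3: prefix='1100' -> emit 'g', reset
Bit 4: prefix='0' -> emit 'm', reset
Bit 5: prefix='0' -> emit 'm', reset
Bit 6: prefix='1' (no match yet)
Bit 7: prefix='11' (no match yet)
Bit 8: prefix='110' (no match yet)

Answer: 2 m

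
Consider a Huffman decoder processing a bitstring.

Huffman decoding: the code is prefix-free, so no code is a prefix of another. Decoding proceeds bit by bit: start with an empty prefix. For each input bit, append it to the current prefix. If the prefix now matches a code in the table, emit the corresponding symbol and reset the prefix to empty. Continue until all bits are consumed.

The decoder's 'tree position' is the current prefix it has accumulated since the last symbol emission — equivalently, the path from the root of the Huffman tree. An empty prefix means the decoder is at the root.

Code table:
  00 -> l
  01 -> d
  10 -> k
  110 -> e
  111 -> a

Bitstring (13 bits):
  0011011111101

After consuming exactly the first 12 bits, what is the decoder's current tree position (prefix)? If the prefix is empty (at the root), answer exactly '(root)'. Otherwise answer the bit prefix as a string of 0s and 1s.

Answer: 0

Derivation:
Bit 0: prefix='0' (no match yet)
Bit 1: prefix='00' -> emit 'l', reset
Bit 2: prefix='1' (no match yet)
Bit 3: prefix='11' (no match yet)
Bit 4: prefix='110' -> emit 'e', reset
Bit 5: prefix='1' (no match yet)
Bit 6: prefix='11' (no match yet)
Bit 7: prefix='111' -> emit 'a', reset
Bit 8: prefix='1' (no match yet)
Bit 9: prefix='11' (no match yet)
Bit 10: prefix='111' -> emit 'a', reset
Bit 11: prefix='0' (no match yet)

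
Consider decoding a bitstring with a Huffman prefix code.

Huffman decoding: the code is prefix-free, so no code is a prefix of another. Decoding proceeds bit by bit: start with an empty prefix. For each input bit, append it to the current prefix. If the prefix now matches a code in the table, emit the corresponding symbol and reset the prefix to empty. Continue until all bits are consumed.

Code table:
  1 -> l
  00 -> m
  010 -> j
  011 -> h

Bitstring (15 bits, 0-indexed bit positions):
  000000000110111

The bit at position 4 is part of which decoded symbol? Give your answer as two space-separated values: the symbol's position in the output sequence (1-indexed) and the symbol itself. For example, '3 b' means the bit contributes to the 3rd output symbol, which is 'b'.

Bit 0: prefix='0' (no match yet)
Bit 1: prefix='00' -> emit 'm', reset
Bit 2: prefix='0' (no match yet)
Bit 3: prefix='00' -> emit 'm', reset
Bit 4: prefix='0' (no match yet)
Bit 5: prefix='00' -> emit 'm', reset
Bit 6: prefix='0' (no match yet)
Bit 7: prefix='00' -> emit 'm', reset
Bit 8: prefix='0' (no match yet)

Answer: 3 m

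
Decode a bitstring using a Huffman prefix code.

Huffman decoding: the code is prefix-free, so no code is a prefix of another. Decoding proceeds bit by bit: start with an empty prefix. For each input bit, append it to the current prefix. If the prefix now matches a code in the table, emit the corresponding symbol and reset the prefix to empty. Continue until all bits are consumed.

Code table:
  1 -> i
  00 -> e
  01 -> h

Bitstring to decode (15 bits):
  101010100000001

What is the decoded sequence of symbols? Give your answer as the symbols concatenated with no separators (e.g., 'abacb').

Bit 0: prefix='1' -> emit 'i', reset
Bit 1: prefix='0' (no match yet)
Bit 2: prefix='01' -> emit 'h', reset
Bit 3: prefix='0' (no match yet)
Bit 4: prefix='01' -> emit 'h', reset
Bit 5: prefix='0' (no match yet)
Bit 6: prefix='01' -> emit 'h', reset
Bit 7: prefix='0' (no match yet)
Bit 8: prefix='00' -> emit 'e', reset
Bit 9: prefix='0' (no match yet)
Bit 10: prefix='00' -> emit 'e', reset
Bit 11: prefix='0' (no match yet)
Bit 12: prefix='00' -> emit 'e', reset
Bit 13: prefix='0' (no match yet)
Bit 14: prefix='01' -> emit 'h', reset

Answer: ihhheeeh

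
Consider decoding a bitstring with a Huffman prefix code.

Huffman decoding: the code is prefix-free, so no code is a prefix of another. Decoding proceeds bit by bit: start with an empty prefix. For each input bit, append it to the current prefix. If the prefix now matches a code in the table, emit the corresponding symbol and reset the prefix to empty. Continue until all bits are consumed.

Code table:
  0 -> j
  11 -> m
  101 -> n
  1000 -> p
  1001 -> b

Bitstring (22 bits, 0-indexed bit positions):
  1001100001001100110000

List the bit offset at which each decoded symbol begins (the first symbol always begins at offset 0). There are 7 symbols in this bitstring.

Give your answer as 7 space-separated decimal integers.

Bit 0: prefix='1' (no match yet)
Bit 1: prefix='10' (no match yet)
Bit 2: prefix='100' (no match yet)
Bit 3: prefix='1001' -> emit 'b', reset
Bit 4: prefix='1' (no match yet)
Bit 5: prefix='10' (no match yet)
Bit 6: prefix='100' (no match yet)
Bit 7: prefix='1000' -> emit 'p', reset
Bit 8: prefix='0' -> emit 'j', reset
Bit 9: prefix='1' (no match yet)
Bit 10: prefix='10' (no match yet)
Bit 11: prefix='100' (no match yet)
Bit 12: prefix='1001' -> emit 'b', reset
Bit 13: prefix='1' (no match yet)
Bit 14: prefix='10' (no match yet)
Bit 15: prefix='100' (no match yet)
Bit 16: prefix='1001' -> emit 'b', reset
Bit 17: prefix='1' (no match yet)
Bit 18: prefix='10' (no match yet)
Bit 19: prefix='100' (no match yet)
Bit 20: prefix='1000' -> emit 'p', reset
Bit 21: prefix='0' -> emit 'j', reset

Answer: 0 4 8 9 13 17 21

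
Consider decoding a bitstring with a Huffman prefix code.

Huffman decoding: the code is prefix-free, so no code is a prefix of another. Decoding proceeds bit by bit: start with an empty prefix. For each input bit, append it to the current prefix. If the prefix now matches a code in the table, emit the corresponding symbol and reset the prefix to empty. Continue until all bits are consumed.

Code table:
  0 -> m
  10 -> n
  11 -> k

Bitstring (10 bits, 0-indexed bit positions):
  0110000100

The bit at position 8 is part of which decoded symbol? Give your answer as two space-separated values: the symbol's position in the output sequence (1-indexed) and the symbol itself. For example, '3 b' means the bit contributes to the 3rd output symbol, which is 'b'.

Answer: 7 n

Derivation:
Bit 0: prefix='0' -> emit 'm', reset
Bit 1: prefix='1' (no match yet)
Bit 2: prefix='11' -> emit 'k', reset
Bit 3: prefix='0' -> emit 'm', reset
Bit 4: prefix='0' -> emit 'm', reset
Bit 5: prefix='0' -> emit 'm', reset
Bit 6: prefix='0' -> emit 'm', reset
Bit 7: prefix='1' (no match yet)
Bit 8: prefix='10' -> emit 'n', reset
Bit 9: prefix='0' -> emit 'm', reset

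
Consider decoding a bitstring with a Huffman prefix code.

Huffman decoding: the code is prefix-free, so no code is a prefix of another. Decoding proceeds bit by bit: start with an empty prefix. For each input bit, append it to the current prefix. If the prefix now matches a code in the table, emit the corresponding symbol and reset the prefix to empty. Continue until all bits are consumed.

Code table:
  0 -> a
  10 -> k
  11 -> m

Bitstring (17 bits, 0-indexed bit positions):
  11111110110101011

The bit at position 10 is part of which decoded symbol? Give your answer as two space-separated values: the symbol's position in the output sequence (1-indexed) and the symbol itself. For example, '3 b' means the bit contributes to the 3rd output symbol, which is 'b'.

Bit 0: prefix='1' (no match yet)
Bit 1: prefix='11' -> emit 'm', reset
Bit 2: prefix='1' (no match yet)
Bit 3: prefix='11' -> emit 'm', reset
Bit 4: prefix='1' (no match yet)
Bit 5: prefix='11' -> emit 'm', reset
Bit 6: prefix='1' (no match yet)
Bit 7: prefix='10' -> emit 'k', reset
Bit 8: prefix='1' (no match yet)
Bit 9: prefix='11' -> emit 'm', reset
Bit 10: prefix='0' -> emit 'a', reset
Bit 11: prefix='1' (no match yet)
Bit 12: prefix='10' -> emit 'k', reset
Bit 13: prefix='1' (no match yet)
Bit 14: prefix='10' -> emit 'k', reset

Answer: 6 a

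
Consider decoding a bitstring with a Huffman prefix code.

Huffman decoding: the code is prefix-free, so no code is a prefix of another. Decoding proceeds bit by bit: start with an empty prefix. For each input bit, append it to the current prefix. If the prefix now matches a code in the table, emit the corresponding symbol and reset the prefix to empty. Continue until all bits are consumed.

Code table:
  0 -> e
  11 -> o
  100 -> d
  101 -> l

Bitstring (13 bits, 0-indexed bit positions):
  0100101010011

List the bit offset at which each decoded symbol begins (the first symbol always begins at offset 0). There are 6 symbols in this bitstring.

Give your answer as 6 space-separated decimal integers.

Answer: 0 1 4 7 8 11

Derivation:
Bit 0: prefix='0' -> emit 'e', reset
Bit 1: prefix='1' (no match yet)
Bit 2: prefix='10' (no match yet)
Bit 3: prefix='100' -> emit 'd', reset
Bit 4: prefix='1' (no match yet)
Bit 5: prefix='10' (no match yet)
Bit 6: prefix='101' -> emit 'l', reset
Bit 7: prefix='0' -> emit 'e', reset
Bit 8: prefix='1' (no match yet)
Bit 9: prefix='10' (no match yet)
Bit 10: prefix='100' -> emit 'd', reset
Bit 11: prefix='1' (no match yet)
Bit 12: prefix='11' -> emit 'o', reset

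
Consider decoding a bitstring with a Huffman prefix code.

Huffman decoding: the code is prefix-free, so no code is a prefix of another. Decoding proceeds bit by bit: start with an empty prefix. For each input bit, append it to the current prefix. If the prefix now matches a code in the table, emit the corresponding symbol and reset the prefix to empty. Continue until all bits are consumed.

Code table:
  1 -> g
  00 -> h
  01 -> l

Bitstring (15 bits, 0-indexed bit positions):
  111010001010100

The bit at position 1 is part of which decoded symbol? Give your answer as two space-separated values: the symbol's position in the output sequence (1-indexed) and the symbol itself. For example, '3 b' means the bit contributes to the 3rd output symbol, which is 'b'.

Answer: 2 g

Derivation:
Bit 0: prefix='1' -> emit 'g', reset
Bit 1: prefix='1' -> emit 'g', reset
Bit 2: prefix='1' -> emit 'g', reset
Bit 3: prefix='0' (no match yet)
Bit 4: prefix='01' -> emit 'l', reset
Bit 5: prefix='0' (no match yet)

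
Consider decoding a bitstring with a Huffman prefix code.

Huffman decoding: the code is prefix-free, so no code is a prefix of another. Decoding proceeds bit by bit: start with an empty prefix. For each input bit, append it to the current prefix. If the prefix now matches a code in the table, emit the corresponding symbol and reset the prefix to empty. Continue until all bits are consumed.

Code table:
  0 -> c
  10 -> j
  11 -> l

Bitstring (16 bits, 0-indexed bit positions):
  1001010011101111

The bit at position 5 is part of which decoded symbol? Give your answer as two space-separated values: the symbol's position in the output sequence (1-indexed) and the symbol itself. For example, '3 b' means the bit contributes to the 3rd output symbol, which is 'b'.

Answer: 4 j

Derivation:
Bit 0: prefix='1' (no match yet)
Bit 1: prefix='10' -> emit 'j', reset
Bit 2: prefix='0' -> emit 'c', reset
Bit 3: prefix='1' (no match yet)
Bit 4: prefix='10' -> emit 'j', reset
Bit 5: prefix='1' (no match yet)
Bit 6: prefix='10' -> emit 'j', reset
Bit 7: prefix='0' -> emit 'c', reset
Bit 8: prefix='1' (no match yet)
Bit 9: prefix='11' -> emit 'l', reset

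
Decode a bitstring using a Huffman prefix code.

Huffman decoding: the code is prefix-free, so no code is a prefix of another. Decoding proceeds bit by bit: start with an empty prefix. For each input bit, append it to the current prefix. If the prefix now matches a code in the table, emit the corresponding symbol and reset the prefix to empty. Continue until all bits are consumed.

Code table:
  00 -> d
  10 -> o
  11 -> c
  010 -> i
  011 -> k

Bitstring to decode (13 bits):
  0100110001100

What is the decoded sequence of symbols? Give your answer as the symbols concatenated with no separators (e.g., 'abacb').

Bit 0: prefix='0' (no match yet)
Bit 1: prefix='01' (no match yet)
Bit 2: prefix='010' -> emit 'i', reset
Bit 3: prefix='0' (no match yet)
Bit 4: prefix='01' (no match yet)
Bit 5: prefix='011' -> emit 'k', reset
Bit 6: prefix='0' (no match yet)
Bit 7: prefix='00' -> emit 'd', reset
Bit 8: prefix='0' (no match yet)
Bit 9: prefix='01' (no match yet)
Bit 10: prefix='011' -> emit 'k', reset
Bit 11: prefix='0' (no match yet)
Bit 12: prefix='00' -> emit 'd', reset

Answer: ikdkd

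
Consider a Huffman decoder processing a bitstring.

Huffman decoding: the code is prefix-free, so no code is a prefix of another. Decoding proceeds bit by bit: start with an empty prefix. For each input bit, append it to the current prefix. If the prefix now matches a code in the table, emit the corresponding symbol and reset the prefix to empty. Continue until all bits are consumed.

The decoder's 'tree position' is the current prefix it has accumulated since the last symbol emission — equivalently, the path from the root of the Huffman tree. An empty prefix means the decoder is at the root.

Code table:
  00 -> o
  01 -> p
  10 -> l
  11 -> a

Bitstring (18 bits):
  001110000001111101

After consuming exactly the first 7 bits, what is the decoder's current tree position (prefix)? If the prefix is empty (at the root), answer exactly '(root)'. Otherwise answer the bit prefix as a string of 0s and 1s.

Bit 0: prefix='0' (no match yet)
Bit 1: prefix='00' -> emit 'o', reset
Bit 2: prefix='1' (no match yet)
Bit 3: prefix='11' -> emit 'a', reset
Bit 4: prefix='1' (no match yet)
Bit 5: prefix='10' -> emit 'l', reset
Bit 6: prefix='0' (no match yet)

Answer: 0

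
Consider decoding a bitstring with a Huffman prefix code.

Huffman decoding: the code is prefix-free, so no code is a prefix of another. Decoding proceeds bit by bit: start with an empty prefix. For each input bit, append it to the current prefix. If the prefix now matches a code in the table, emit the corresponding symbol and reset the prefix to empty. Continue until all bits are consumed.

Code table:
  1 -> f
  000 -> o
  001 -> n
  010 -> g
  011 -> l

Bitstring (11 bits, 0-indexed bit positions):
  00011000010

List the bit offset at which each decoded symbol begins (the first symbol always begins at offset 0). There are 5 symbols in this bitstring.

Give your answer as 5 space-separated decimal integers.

Bit 0: prefix='0' (no match yet)
Bit 1: prefix='00' (no match yet)
Bit 2: prefix='000' -> emit 'o', reset
Bit 3: prefix='1' -> emit 'f', reset
Bit 4: prefix='1' -> emit 'f', reset
Bit 5: prefix='0' (no match yet)
Bit 6: prefix='00' (no match yet)
Bit 7: prefix='000' -> emit 'o', reset
Bit 8: prefix='0' (no match yet)
Bit 9: prefix='01' (no match yet)
Bit 10: prefix='010' -> emit 'g', reset

Answer: 0 3 4 5 8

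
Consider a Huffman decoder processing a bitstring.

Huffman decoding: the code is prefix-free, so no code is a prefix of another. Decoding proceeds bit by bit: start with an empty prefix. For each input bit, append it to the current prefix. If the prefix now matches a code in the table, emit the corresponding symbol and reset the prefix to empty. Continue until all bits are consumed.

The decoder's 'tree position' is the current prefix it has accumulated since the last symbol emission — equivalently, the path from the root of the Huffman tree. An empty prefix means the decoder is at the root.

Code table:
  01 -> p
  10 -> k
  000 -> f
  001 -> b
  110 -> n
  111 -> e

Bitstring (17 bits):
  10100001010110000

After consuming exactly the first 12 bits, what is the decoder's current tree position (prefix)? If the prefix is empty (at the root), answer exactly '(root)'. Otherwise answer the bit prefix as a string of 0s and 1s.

Bit 0: prefix='1' (no match yet)
Bit 1: prefix='10' -> emit 'k', reset
Bit 2: prefix='1' (no match yet)
Bit 3: prefix='10' -> emit 'k', reset
Bit 4: prefix='0' (no match yet)
Bit 5: prefix='00' (no match yet)
Bit 6: prefix='000' -> emit 'f', reset
Bit 7: prefix='1' (no match yet)
Bit 8: prefix='10' -> emit 'k', reset
Bit 9: prefix='1' (no match yet)
Bit 10: prefix='10' -> emit 'k', reset
Bit 11: prefix='1' (no match yet)

Answer: 1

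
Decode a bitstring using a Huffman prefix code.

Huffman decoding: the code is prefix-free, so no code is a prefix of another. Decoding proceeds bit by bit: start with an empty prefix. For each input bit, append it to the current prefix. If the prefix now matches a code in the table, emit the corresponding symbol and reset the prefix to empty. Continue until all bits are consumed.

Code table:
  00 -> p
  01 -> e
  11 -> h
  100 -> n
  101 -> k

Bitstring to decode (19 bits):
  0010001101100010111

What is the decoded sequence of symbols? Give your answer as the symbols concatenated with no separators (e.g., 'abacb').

Bit 0: prefix='0' (no match yet)
Bit 1: prefix='00' -> emit 'p', reset
Bit 2: prefix='1' (no match yet)
Bit 3: prefix='10' (no match yet)
Bit 4: prefix='100' -> emit 'n', reset
Bit 5: prefix='0' (no match yet)
Bit 6: prefix='01' -> emit 'e', reset
Bit 7: prefix='1' (no match yet)
Bit 8: prefix='10' (no match yet)
Bit 9: prefix='101' -> emit 'k', reset
Bit 10: prefix='1' (no match yet)
Bit 11: prefix='10' (no match yet)
Bit 12: prefix='100' -> emit 'n', reset
Bit 13: prefix='0' (no match yet)
Bit 14: prefix='01' -> emit 'e', reset
Bit 15: prefix='0' (no match yet)
Bit 16: prefix='01' -> emit 'e', reset
Bit 17: prefix='1' (no match yet)
Bit 18: prefix='11' -> emit 'h', reset

Answer: pnekneeh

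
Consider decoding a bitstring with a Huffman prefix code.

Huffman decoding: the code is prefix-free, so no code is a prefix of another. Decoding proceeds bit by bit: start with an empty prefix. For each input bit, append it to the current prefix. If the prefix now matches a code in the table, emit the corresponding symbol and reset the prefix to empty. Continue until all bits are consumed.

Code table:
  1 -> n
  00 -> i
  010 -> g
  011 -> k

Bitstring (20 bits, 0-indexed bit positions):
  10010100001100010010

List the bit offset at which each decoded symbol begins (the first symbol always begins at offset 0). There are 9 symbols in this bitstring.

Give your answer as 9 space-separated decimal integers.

Bit 0: prefix='1' -> emit 'n', reset
Bit 1: prefix='0' (no match yet)
Bit 2: prefix='00' -> emit 'i', reset
Bit 3: prefix='1' -> emit 'n', reset
Bit 4: prefix='0' (no match yet)
Bit 5: prefix='01' (no match yet)
Bit 6: prefix='010' -> emit 'g', reset
Bit 7: prefix='0' (no match yet)
Bit 8: prefix='00' -> emit 'i', reset
Bit 9: prefix='0' (no match yet)
Bit 10: prefix='01' (no match yet)
Bit 11: prefix='011' -> emit 'k', reset
Bit 12: prefix='0' (no match yet)
Bit 13: prefix='00' -> emit 'i', reset
Bit 14: prefix='0' (no match yet)
Bit 15: prefix='01' (no match yet)
Bit 16: prefix='010' -> emit 'g', reset
Bit 17: prefix='0' (no match yet)
Bit 18: prefix='01' (no match yet)
Bit 19: prefix='010' -> emit 'g', reset

Answer: 0 1 3 4 7 9 12 14 17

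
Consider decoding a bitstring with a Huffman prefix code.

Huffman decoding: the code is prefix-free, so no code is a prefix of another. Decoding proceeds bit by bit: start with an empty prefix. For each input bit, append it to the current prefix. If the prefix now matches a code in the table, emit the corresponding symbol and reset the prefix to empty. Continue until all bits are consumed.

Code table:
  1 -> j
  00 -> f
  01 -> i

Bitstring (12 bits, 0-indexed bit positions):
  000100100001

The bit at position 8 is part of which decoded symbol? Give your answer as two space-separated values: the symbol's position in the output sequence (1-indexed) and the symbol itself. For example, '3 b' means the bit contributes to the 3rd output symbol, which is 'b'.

Bit 0: prefix='0' (no match yet)
Bit 1: prefix='00' -> emit 'f', reset
Bit 2: prefix='0' (no match yet)
Bit 3: prefix='01' -> emit 'i', reset
Bit 4: prefix='0' (no match yet)
Bit 5: prefix='00' -> emit 'f', reset
Bit 6: prefix='1' -> emit 'j', reset
Bit 7: prefix='0' (no match yet)
Bit 8: prefix='00' -> emit 'f', reset
Bit 9: prefix='0' (no match yet)
Bit 10: prefix='00' -> emit 'f', reset
Bit 11: prefix='1' -> emit 'j', reset

Answer: 5 f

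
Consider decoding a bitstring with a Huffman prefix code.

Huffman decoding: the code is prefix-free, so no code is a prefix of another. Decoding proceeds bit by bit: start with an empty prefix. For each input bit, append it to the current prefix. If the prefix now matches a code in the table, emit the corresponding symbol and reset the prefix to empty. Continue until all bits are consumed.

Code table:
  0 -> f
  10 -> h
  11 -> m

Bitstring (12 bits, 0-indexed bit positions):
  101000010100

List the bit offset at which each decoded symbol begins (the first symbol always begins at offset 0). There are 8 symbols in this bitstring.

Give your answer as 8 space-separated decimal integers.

Answer: 0 2 4 5 6 7 9 11

Derivation:
Bit 0: prefix='1' (no match yet)
Bit 1: prefix='10' -> emit 'h', reset
Bit 2: prefix='1' (no match yet)
Bit 3: prefix='10' -> emit 'h', reset
Bit 4: prefix='0' -> emit 'f', reset
Bit 5: prefix='0' -> emit 'f', reset
Bit 6: prefix='0' -> emit 'f', reset
Bit 7: prefix='1' (no match yet)
Bit 8: prefix='10' -> emit 'h', reset
Bit 9: prefix='1' (no match yet)
Bit 10: prefix='10' -> emit 'h', reset
Bit 11: prefix='0' -> emit 'f', reset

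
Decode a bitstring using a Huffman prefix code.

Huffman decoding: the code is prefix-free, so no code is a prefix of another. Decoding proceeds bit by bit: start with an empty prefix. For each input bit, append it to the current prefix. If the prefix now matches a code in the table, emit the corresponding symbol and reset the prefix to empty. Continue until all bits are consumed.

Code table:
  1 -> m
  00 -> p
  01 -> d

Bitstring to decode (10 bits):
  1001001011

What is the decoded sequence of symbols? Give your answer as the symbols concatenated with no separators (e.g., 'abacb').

Bit 0: prefix='1' -> emit 'm', reset
Bit 1: prefix='0' (no match yet)
Bit 2: prefix='00' -> emit 'p', reset
Bit 3: prefix='1' -> emit 'm', reset
Bit 4: prefix='0' (no match yet)
Bit 5: prefix='00' -> emit 'p', reset
Bit 6: prefix='1' -> emit 'm', reset
Bit 7: prefix='0' (no match yet)
Bit 8: prefix='01' -> emit 'd', reset
Bit 9: prefix='1' -> emit 'm', reset

Answer: mpmpmdm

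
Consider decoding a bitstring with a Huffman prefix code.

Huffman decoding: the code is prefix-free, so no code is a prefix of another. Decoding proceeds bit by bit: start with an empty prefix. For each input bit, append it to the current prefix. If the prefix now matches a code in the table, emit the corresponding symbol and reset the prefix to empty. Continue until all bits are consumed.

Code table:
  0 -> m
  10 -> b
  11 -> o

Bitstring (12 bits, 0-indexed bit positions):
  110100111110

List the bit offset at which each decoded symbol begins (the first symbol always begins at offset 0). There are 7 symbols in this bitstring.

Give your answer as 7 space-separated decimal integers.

Answer: 0 2 3 5 6 8 10

Derivation:
Bit 0: prefix='1' (no match yet)
Bit 1: prefix='11' -> emit 'o', reset
Bit 2: prefix='0' -> emit 'm', reset
Bit 3: prefix='1' (no match yet)
Bit 4: prefix='10' -> emit 'b', reset
Bit 5: prefix='0' -> emit 'm', reset
Bit 6: prefix='1' (no match yet)
Bit 7: prefix='11' -> emit 'o', reset
Bit 8: prefix='1' (no match yet)
Bit 9: prefix='11' -> emit 'o', reset
Bit 10: prefix='1' (no match yet)
Bit 11: prefix='10' -> emit 'b', reset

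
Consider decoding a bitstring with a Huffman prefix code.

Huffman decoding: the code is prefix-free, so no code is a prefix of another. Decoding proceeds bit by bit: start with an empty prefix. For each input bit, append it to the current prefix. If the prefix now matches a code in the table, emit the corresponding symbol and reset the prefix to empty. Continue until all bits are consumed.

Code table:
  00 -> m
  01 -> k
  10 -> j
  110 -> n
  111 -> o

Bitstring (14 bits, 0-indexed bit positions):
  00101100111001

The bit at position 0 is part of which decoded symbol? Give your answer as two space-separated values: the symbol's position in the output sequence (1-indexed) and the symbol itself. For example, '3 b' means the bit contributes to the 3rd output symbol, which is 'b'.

Answer: 1 m

Derivation:
Bit 0: prefix='0' (no match yet)
Bit 1: prefix='00' -> emit 'm', reset
Bit 2: prefix='1' (no match yet)
Bit 3: prefix='10' -> emit 'j', reset
Bit 4: prefix='1' (no match yet)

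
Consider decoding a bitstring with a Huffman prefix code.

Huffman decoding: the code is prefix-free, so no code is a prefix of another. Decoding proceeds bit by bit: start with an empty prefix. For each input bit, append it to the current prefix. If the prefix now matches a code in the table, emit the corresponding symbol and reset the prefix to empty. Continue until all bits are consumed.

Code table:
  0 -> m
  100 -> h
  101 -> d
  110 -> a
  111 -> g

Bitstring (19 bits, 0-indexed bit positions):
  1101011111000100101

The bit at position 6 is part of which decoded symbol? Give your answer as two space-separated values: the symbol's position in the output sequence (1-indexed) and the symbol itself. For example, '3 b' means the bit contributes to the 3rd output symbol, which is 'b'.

Bit 0: prefix='1' (no match yet)
Bit 1: prefix='11' (no match yet)
Bit 2: prefix='110' -> emit 'a', reset
Bit 3: prefix='1' (no match yet)
Bit 4: prefix='10' (no match yet)
Bit 5: prefix='101' -> emit 'd', reset
Bit 6: prefix='1' (no match yet)
Bit 7: prefix='11' (no match yet)
Bit 8: prefix='111' -> emit 'g', reset
Bit 9: prefix='1' (no match yet)
Bit 10: prefix='10' (no match yet)

Answer: 3 g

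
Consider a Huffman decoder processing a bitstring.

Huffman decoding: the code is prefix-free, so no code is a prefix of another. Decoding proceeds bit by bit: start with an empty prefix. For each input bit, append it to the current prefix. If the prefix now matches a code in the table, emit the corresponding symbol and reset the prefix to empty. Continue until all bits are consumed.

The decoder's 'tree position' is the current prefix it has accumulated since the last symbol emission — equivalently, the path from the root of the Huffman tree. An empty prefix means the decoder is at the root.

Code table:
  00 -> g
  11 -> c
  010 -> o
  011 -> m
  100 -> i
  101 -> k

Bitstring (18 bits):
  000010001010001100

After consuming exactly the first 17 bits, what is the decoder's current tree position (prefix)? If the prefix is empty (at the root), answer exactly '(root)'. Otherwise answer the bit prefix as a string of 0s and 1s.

Bit 0: prefix='0' (no match yet)
Bit 1: prefix='00' -> emit 'g', reset
Bit 2: prefix='0' (no match yet)
Bit 3: prefix='00' -> emit 'g', reset
Bit 4: prefix='1' (no match yet)
Bit 5: prefix='10' (no match yet)
Bit 6: prefix='100' -> emit 'i', reset
Bit 7: prefix='0' (no match yet)
Bit 8: prefix='01' (no match yet)
Bit 9: prefix='010' -> emit 'o', reset
Bit 10: prefix='1' (no match yet)
Bit 11: prefix='10' (no match yet)
Bit 12: prefix='100' -> emit 'i', reset
Bit 13: prefix='0' (no match yet)
Bit 14: prefix='01' (no match yet)
Bit 15: prefix='011' -> emit 'm', reset
Bit 16: prefix='0' (no match yet)

Answer: 0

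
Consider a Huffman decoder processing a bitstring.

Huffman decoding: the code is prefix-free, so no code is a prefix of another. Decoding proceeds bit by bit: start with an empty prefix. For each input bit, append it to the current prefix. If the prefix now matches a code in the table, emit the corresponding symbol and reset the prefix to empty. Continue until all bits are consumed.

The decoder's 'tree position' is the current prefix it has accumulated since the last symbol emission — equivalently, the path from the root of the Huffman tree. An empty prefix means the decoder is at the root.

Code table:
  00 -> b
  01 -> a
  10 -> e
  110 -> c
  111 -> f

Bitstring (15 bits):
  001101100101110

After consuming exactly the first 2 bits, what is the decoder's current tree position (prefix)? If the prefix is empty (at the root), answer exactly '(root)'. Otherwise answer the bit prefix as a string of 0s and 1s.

Answer: (root)

Derivation:
Bit 0: prefix='0' (no match yet)
Bit 1: prefix='00' -> emit 'b', reset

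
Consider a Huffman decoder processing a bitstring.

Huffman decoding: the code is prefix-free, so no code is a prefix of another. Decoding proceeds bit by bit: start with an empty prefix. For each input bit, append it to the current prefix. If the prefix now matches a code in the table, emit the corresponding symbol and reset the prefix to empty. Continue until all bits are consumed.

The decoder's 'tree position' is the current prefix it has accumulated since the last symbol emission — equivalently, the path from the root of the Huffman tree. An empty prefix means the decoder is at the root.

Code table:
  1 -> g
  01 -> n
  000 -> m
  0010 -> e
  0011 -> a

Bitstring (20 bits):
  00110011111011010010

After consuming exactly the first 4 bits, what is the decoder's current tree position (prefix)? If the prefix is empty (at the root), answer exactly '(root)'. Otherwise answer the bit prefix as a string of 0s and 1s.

Answer: (root)

Derivation:
Bit 0: prefix='0' (no match yet)
Bit 1: prefix='00' (no match yet)
Bit 2: prefix='001' (no match yet)
Bit 3: prefix='0011' -> emit 'a', reset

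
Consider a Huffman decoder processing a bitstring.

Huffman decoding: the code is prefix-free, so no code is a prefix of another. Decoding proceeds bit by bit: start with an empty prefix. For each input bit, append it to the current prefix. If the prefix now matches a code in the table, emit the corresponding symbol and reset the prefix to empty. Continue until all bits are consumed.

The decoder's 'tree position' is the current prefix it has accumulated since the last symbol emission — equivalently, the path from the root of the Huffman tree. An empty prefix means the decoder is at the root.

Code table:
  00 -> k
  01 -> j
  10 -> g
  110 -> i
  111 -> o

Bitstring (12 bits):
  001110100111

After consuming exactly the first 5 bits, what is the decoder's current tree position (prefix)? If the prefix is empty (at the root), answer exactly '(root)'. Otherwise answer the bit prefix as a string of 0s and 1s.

Answer: (root)

Derivation:
Bit 0: prefix='0' (no match yet)
Bit 1: prefix='00' -> emit 'k', reset
Bit 2: prefix='1' (no match yet)
Bit 3: prefix='11' (no match yet)
Bit 4: prefix='111' -> emit 'o', reset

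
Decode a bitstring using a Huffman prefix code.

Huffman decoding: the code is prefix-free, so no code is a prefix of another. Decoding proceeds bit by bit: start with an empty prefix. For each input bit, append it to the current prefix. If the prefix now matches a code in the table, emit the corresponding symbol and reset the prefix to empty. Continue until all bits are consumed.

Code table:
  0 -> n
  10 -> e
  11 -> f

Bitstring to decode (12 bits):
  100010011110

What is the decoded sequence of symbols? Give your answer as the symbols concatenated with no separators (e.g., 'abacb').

Bit 0: prefix='1' (no match yet)
Bit 1: prefix='10' -> emit 'e', reset
Bit 2: prefix='0' -> emit 'n', reset
Bit 3: prefix='0' -> emit 'n', reset
Bit 4: prefix='1' (no match yet)
Bit 5: prefix='10' -> emit 'e', reset
Bit 6: prefix='0' -> emit 'n', reset
Bit 7: prefix='1' (no match yet)
Bit 8: prefix='11' -> emit 'f', reset
Bit 9: prefix='1' (no match yet)
Bit 10: prefix='11' -> emit 'f', reset
Bit 11: prefix='0' -> emit 'n', reset

Answer: ennenffn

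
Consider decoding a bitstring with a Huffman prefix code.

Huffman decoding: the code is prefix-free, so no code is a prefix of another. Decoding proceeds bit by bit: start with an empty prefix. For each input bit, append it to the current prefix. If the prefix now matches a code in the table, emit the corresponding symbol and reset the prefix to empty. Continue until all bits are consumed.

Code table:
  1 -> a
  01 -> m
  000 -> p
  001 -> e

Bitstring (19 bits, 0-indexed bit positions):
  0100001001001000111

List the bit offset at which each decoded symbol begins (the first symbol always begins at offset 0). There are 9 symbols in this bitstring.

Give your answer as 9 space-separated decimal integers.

Bit 0: prefix='0' (no match yet)
Bit 1: prefix='01' -> emit 'm', reset
Bit 2: prefix='0' (no match yet)
Bit 3: prefix='00' (no match yet)
Bit 4: prefix='000' -> emit 'p', reset
Bit 5: prefix='0' (no match yet)
Bit 6: prefix='01' -> emit 'm', reset
Bit 7: prefix='0' (no match yet)
Bit 8: prefix='00' (no match yet)
Bit 9: prefix='001' -> emit 'e', reset
Bit 10: prefix='0' (no match yet)
Bit 11: prefix='00' (no match yet)
Bit 12: prefix='001' -> emit 'e', reset
Bit 13: prefix='0' (no match yet)
Bit 14: prefix='00' (no match yet)
Bit 15: prefix='000' -> emit 'p', reset
Bit 16: prefix='1' -> emit 'a', reset
Bit 17: prefix='1' -> emit 'a', reset
Bit 18: prefix='1' -> emit 'a', reset

Answer: 0 2 5 7 10 13 16 17 18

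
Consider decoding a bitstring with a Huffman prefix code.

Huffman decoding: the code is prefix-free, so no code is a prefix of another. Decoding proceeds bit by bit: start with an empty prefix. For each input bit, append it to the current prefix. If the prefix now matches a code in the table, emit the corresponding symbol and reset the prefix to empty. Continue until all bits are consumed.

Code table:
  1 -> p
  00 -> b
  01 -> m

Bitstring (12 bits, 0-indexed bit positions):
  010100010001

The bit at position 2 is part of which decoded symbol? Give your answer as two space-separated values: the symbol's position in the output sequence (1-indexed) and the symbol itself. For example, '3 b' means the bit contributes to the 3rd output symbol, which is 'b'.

Bit 0: prefix='0' (no match yet)
Bit 1: prefix='01' -> emit 'm', reset
Bit 2: prefix='0' (no match yet)
Bit 3: prefix='01' -> emit 'm', reset
Bit 4: prefix='0' (no match yet)
Bit 5: prefix='00' -> emit 'b', reset
Bit 6: prefix='0' (no match yet)

Answer: 2 m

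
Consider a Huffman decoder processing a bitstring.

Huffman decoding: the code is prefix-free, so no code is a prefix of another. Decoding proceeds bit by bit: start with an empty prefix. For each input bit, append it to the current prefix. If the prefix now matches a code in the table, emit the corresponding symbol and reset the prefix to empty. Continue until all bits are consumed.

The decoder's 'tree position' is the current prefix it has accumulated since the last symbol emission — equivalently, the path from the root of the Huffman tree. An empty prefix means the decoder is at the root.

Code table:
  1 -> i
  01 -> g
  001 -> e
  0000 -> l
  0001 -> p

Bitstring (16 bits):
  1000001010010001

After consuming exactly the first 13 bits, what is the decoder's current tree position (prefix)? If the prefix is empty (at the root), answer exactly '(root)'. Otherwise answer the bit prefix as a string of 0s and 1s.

Bit 0: prefix='1' -> emit 'i', reset
Bit 1: prefix='0' (no match yet)
Bit 2: prefix='00' (no match yet)
Bit 3: prefix='000' (no match yet)
Bit 4: prefix='0000' -> emit 'l', reset
Bit 5: prefix='0' (no match yet)
Bit 6: prefix='01' -> emit 'g', reset
Bit 7: prefix='0' (no match yet)
Bit 8: prefix='01' -> emit 'g', reset
Bit 9: prefix='0' (no match yet)
Bit 10: prefix='00' (no match yet)
Bit 11: prefix='001' -> emit 'e', reset
Bit 12: prefix='0' (no match yet)

Answer: 0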